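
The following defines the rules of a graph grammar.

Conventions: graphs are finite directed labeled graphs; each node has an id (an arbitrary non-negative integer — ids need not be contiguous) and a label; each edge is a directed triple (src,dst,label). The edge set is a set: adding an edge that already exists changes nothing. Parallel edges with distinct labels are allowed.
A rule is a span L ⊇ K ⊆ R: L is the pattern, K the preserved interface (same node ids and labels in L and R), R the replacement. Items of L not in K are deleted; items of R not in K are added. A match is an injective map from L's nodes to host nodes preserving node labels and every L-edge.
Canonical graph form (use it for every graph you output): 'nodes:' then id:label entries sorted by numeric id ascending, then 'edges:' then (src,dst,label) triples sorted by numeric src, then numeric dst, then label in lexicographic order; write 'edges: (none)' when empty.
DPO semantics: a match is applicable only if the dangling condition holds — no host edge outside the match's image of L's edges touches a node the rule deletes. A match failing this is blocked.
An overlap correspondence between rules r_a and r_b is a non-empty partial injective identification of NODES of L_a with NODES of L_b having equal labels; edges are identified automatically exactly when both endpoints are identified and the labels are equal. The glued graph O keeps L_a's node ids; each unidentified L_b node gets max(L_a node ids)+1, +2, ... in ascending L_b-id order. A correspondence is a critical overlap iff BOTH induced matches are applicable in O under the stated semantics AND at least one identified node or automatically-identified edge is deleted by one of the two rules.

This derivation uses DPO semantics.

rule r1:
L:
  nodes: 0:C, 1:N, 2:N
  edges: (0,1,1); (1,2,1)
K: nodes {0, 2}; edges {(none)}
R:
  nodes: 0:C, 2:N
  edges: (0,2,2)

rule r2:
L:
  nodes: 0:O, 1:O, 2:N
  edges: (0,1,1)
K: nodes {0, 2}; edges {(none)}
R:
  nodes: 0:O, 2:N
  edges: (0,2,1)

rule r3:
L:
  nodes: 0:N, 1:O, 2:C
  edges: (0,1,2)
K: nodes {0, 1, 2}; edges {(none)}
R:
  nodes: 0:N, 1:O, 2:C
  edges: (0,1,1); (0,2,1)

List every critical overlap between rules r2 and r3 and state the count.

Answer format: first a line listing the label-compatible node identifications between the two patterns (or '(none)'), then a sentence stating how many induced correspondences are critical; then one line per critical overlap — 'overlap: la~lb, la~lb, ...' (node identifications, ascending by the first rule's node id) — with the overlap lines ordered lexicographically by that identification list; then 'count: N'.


label-compatible node identifications between L(r2) and L(r3): 0~1, 1~1, 2~0
0 of the induced correspondences are critical overlaps of r2 and r3.
count: 0


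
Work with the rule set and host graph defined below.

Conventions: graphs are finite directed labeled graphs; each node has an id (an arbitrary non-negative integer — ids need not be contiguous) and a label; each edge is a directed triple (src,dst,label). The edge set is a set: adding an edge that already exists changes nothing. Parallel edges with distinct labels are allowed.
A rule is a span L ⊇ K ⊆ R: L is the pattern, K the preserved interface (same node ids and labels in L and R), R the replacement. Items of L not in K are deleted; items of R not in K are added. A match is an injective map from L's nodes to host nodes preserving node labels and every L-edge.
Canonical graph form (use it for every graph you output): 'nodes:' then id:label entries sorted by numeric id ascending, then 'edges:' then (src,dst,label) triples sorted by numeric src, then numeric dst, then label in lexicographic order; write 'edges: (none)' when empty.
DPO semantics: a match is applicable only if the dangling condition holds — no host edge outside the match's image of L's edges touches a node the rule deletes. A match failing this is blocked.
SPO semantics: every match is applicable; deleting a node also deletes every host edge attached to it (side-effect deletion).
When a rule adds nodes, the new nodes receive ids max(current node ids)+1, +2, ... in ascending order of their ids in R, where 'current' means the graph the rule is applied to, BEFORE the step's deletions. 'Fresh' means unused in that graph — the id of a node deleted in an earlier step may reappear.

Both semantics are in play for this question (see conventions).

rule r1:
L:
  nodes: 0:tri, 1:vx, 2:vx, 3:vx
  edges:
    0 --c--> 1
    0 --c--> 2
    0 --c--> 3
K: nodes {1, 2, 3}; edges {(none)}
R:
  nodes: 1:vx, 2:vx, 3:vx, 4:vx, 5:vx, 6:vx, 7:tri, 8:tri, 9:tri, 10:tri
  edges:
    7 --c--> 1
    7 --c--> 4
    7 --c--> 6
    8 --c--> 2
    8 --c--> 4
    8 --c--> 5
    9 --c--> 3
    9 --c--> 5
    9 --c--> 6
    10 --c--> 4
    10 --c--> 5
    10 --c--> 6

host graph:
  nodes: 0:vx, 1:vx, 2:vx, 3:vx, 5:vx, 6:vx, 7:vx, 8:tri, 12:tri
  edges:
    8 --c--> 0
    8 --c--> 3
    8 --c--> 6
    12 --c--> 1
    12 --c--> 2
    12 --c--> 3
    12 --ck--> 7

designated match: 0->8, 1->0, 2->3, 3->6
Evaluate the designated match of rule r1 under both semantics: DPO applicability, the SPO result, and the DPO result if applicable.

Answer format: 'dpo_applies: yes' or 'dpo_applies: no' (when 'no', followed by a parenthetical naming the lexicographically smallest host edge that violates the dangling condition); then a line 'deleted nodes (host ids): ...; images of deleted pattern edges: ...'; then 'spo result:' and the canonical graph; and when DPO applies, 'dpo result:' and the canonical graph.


dpo_applies: yes
deleted nodes (host ids): 8; images of deleted pattern edges: (8,0,c); (8,3,c); (8,6,c)
spo result:
nodes: 0:vx, 1:vx, 2:vx, 3:vx, 5:vx, 6:vx, 7:vx, 12:tri, 13:vx, 14:vx, 15:vx, 16:tri, 17:tri, 18:tri, 19:tri
edges: (12,1,c); (12,2,c); (12,3,c); (12,7,ck); (16,0,c); (16,13,c); (16,15,c); (17,3,c); (17,13,c); (17,14,c); (18,6,c); (18,14,c); (18,15,c); (19,13,c); (19,14,c); (19,15,c)
dpo result:
nodes: 0:vx, 1:vx, 2:vx, 3:vx, 5:vx, 6:vx, 7:vx, 12:tri, 13:vx, 14:vx, 15:vx, 16:tri, 17:tri, 18:tri, 19:tri
edges: (12,1,c); (12,2,c); (12,3,c); (12,7,ck); (16,0,c); (16,13,c); (16,15,c); (17,3,c); (17,13,c); (17,14,c); (18,6,c); (18,14,c); (18,15,c); (19,13,c); (19,14,c); (19,15,c)


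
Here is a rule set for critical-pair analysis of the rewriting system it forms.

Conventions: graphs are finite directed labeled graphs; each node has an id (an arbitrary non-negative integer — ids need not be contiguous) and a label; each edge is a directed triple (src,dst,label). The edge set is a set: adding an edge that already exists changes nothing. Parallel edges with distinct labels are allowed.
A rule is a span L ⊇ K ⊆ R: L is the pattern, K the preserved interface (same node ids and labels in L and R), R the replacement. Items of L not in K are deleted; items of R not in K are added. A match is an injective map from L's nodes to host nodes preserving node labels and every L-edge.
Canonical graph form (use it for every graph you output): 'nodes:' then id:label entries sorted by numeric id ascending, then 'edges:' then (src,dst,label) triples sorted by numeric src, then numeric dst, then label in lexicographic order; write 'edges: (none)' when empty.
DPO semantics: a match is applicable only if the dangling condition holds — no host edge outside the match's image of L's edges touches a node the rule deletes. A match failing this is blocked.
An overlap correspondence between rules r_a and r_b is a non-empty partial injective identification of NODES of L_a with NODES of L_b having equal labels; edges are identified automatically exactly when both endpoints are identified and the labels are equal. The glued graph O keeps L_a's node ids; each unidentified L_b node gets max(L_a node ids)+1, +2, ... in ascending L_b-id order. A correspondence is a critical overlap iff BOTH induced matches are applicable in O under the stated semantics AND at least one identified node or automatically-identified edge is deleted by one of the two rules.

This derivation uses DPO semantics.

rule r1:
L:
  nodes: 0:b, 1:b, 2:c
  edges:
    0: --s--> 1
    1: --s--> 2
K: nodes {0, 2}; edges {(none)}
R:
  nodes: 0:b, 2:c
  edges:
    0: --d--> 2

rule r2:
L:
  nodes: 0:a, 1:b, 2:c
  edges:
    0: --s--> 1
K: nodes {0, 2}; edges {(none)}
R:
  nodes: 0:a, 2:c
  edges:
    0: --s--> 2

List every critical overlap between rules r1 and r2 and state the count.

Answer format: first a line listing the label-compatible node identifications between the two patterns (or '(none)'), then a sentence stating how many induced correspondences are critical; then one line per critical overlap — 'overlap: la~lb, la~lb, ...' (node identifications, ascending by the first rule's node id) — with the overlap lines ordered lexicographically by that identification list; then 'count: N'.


label-compatible node identifications between L(r1) and L(r2): 0~1, 1~1, 2~2
0 of the induced correspondences are critical overlaps of r1 and r2.
count: 0


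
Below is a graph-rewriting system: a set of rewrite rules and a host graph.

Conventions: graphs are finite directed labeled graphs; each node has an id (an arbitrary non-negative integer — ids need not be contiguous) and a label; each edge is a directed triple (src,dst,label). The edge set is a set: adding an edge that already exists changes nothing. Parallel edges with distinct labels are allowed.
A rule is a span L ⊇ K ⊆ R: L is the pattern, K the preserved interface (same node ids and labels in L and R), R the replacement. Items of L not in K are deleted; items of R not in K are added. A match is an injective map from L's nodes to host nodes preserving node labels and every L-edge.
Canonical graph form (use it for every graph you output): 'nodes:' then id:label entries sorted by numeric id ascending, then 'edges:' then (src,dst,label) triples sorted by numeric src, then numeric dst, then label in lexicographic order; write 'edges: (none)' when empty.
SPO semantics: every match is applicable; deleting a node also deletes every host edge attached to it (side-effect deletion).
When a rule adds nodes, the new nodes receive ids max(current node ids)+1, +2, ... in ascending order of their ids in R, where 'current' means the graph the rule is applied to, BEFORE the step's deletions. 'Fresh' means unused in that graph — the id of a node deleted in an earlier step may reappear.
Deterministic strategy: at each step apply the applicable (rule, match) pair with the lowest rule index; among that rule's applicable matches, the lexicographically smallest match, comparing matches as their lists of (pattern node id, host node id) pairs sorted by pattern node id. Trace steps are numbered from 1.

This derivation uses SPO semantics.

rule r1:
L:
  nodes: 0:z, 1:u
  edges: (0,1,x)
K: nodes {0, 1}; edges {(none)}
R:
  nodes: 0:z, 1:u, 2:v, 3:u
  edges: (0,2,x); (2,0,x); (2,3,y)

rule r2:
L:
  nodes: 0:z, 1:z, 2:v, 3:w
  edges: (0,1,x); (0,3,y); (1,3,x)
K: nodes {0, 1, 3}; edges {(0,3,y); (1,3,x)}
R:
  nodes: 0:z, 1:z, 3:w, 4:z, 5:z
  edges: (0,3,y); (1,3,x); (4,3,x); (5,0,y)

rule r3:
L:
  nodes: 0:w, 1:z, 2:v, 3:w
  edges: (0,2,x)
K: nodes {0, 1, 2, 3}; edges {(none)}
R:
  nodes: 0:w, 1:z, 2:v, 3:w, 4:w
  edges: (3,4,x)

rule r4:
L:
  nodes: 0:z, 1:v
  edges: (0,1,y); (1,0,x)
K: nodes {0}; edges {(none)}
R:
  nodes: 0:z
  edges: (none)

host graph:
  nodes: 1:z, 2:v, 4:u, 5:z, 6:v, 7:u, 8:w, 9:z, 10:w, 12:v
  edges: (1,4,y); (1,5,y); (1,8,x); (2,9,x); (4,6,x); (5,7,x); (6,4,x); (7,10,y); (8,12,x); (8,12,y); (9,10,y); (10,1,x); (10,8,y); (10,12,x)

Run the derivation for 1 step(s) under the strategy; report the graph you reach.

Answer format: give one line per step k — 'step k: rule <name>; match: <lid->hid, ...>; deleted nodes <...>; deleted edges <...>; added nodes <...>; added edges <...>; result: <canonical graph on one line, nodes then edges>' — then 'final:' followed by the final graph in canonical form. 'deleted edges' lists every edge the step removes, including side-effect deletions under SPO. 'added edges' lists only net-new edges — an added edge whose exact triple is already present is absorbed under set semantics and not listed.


step 1: rule r1; match: 0->5, 1->7; deleted nodes (none); deleted edges (5,7,x); added nodes 13, 14; added edges (5,13,x); (13,5,x); (13,14,y); result: nodes: 1:z, 2:v, 4:u, 5:z, 6:v, 7:u, 8:w, 9:z, 10:w, 12:v, 13:v, 14:u edges: (1,4,y); (1,5,y); (1,8,x); (2,9,x); (4,6,x); (5,13,x); (6,4,x); (7,10,y); (8,12,x); (8,12,y); (9,10,y); (10,1,x); (10,8,y); (10,12,x); (13,5,x); (13,14,y)
final:
nodes: 1:z, 2:v, 4:u, 5:z, 6:v, 7:u, 8:w, 9:z, 10:w, 12:v, 13:v, 14:u
edges: (1,4,y); (1,5,y); (1,8,x); (2,9,x); (4,6,x); (5,13,x); (6,4,x); (7,10,y); (8,12,x); (8,12,y); (9,10,y); (10,1,x); (10,8,y); (10,12,x); (13,5,x); (13,14,y)


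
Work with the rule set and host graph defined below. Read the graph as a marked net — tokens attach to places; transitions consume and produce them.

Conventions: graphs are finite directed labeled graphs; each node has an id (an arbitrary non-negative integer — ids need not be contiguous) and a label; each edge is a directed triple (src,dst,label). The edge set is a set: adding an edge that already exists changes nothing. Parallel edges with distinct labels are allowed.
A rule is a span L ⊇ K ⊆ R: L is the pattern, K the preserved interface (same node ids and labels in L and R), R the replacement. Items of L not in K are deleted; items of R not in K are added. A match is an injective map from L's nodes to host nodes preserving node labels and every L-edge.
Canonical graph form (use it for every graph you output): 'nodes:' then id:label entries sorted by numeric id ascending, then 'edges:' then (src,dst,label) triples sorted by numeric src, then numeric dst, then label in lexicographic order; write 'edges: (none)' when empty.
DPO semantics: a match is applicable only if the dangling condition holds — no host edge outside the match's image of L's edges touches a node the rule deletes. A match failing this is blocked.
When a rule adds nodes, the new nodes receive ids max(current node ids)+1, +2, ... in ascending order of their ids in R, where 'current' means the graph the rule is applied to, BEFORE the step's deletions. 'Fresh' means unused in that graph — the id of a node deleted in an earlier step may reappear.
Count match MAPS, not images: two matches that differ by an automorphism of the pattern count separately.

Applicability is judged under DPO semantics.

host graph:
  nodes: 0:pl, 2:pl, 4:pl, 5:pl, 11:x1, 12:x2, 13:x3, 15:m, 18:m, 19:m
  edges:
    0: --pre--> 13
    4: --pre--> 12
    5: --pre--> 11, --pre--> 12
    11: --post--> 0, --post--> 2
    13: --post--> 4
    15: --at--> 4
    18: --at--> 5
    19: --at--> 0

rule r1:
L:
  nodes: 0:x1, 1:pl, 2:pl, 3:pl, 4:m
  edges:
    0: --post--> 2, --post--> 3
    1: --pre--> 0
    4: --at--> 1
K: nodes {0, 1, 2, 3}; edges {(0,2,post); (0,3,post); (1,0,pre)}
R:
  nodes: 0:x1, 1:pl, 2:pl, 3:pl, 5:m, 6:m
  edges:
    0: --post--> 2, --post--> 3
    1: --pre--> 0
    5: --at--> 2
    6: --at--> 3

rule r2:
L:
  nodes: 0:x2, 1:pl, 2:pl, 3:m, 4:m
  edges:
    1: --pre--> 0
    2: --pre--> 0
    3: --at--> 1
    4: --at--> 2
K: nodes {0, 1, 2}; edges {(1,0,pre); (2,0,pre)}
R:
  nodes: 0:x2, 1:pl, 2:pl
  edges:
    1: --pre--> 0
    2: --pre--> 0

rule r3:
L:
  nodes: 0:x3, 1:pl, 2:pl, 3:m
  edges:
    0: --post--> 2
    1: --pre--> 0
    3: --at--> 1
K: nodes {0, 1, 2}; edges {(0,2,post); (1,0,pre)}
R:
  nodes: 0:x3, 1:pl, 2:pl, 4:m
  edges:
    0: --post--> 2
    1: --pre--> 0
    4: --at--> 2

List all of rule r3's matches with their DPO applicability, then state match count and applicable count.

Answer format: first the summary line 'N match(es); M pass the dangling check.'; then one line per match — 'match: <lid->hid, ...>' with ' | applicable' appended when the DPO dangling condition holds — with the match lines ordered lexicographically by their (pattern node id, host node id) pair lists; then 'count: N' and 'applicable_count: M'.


1 match(es); 1 pass the dangling check.
match: 0->13, 1->0, 2->4, 3->19 | applicable
count: 1
applicable_count: 1


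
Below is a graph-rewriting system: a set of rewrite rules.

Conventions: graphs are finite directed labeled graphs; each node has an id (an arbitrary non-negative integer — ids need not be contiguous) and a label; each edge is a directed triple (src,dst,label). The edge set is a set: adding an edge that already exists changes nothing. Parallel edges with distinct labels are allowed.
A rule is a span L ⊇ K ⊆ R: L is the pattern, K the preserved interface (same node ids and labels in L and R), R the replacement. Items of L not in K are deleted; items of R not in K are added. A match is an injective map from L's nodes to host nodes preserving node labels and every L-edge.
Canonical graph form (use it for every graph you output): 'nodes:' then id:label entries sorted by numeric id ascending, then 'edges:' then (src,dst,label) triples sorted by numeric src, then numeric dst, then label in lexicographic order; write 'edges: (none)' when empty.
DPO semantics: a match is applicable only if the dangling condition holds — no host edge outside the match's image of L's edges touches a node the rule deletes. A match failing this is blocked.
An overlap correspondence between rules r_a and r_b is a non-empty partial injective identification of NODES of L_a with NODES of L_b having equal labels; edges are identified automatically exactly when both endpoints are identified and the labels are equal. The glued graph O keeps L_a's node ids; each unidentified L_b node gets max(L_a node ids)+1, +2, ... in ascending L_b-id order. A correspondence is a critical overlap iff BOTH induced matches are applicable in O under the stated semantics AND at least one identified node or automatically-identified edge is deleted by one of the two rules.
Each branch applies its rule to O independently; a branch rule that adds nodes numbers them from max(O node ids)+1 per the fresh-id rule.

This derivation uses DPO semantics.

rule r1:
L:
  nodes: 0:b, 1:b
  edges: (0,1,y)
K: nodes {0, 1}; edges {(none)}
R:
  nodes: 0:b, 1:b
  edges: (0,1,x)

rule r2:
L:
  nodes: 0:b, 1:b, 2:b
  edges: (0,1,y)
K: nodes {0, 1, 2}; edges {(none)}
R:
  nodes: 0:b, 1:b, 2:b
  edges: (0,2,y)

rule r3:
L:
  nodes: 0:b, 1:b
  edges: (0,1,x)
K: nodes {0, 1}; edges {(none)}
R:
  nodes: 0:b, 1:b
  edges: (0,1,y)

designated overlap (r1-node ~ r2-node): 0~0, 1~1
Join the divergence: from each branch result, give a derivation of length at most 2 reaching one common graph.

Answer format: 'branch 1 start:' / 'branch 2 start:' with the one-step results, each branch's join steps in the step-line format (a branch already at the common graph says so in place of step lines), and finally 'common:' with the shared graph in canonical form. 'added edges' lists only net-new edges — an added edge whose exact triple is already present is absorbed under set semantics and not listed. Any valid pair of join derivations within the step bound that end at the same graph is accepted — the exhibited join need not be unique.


branch 1 start:
nodes: 0:b, 1:b, 2:b
edges: (0,1,x)
branch 2 start:
nodes: 0:b, 1:b, 2:b
edges: (0,2,y)
branch 1 step 1: rule r3; match: 0->0, 1->1; deleted nodes (none); deleted edges (0,1,x); added nodes (none); added edges (0,1,y); result: nodes: 0:b, 1:b, 2:b edges: (0,1,y)
branch 2 step 1: rule r2; match: 0->0, 1->2, 2->1; deleted nodes (none); deleted edges (0,2,y); added nodes (none); added edges (0,1,y); result: nodes: 0:b, 1:b, 2:b edges: (0,1,y)
common:
nodes: 0:b, 1:b, 2:b
edges: (0,1,y)


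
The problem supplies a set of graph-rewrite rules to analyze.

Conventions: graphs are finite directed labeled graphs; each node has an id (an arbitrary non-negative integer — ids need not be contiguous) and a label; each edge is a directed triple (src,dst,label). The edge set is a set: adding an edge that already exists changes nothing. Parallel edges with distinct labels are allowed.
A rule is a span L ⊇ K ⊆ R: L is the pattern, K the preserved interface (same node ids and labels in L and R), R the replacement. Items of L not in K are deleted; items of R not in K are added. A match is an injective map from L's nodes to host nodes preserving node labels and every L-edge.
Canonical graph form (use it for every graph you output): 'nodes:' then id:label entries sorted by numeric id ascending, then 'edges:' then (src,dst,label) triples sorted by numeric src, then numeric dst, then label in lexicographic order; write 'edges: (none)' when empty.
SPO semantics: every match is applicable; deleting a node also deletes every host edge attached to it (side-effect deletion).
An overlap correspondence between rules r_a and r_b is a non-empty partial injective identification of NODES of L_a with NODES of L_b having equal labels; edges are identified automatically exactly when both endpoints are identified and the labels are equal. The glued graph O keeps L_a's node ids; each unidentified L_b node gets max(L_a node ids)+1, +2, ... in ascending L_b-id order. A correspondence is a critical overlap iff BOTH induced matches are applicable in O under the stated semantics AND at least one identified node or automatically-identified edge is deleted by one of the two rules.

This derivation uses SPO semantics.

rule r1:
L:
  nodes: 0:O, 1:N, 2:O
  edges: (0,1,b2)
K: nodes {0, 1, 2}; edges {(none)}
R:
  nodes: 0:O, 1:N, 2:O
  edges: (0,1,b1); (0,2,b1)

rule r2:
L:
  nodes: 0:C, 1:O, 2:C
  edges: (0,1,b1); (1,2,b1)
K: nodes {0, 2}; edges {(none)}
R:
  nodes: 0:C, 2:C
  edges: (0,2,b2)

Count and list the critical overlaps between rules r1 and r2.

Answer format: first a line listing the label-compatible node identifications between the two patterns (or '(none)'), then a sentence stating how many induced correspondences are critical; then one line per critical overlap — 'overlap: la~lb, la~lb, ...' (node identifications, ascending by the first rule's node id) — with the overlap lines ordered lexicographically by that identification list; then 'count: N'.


label-compatible node identifications between L(r1) and L(r2): 0~1, 2~1
2 of the induced correspondences are critical overlaps of r1 and r2.
overlap: 0~1
overlap: 2~1
count: 2


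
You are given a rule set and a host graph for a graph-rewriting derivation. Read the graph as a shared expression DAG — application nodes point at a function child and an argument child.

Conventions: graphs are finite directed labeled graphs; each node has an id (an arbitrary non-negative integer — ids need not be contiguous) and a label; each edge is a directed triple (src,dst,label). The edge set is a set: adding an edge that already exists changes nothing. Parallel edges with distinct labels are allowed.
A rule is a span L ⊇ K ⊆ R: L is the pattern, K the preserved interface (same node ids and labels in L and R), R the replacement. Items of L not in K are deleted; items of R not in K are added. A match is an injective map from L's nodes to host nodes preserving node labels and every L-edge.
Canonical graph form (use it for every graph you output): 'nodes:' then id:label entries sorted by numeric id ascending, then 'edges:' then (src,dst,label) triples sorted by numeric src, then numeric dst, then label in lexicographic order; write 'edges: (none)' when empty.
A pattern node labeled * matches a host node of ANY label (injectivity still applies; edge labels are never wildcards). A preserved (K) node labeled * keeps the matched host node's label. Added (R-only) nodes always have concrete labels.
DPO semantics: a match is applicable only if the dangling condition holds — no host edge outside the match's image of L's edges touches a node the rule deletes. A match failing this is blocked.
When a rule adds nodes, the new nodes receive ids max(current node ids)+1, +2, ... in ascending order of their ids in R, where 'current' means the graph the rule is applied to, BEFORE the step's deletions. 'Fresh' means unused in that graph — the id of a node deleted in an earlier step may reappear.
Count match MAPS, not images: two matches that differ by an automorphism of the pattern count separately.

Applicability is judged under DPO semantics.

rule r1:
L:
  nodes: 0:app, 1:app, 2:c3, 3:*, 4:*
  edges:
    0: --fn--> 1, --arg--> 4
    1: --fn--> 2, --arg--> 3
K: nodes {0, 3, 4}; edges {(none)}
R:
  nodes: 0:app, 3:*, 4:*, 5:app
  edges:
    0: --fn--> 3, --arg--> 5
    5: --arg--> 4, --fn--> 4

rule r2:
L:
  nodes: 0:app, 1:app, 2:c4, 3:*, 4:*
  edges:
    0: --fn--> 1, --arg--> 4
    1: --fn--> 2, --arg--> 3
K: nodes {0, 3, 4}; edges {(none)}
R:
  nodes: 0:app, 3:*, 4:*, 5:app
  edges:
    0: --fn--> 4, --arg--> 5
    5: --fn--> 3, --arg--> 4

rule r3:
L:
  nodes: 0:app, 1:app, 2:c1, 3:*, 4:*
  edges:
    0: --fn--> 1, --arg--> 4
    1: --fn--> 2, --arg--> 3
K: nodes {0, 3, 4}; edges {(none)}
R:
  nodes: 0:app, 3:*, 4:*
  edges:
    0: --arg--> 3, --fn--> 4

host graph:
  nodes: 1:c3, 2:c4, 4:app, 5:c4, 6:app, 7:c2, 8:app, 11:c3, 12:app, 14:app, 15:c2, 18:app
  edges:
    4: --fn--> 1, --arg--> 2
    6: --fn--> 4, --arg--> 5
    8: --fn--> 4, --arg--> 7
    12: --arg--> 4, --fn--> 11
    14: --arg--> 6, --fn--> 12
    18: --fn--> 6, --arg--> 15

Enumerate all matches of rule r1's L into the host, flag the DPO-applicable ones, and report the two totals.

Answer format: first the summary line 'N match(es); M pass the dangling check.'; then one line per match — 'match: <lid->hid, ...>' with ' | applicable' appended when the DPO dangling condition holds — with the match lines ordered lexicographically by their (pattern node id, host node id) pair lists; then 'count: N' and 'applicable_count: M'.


3 match(es); 1 pass the dangling check.
match: 0->6, 1->4, 2->1, 3->2, 4->5
match: 0->8, 1->4, 2->1, 3->2, 4->7
match: 0->14, 1->12, 2->11, 3->4, 4->6 | applicable
count: 3
applicable_count: 1


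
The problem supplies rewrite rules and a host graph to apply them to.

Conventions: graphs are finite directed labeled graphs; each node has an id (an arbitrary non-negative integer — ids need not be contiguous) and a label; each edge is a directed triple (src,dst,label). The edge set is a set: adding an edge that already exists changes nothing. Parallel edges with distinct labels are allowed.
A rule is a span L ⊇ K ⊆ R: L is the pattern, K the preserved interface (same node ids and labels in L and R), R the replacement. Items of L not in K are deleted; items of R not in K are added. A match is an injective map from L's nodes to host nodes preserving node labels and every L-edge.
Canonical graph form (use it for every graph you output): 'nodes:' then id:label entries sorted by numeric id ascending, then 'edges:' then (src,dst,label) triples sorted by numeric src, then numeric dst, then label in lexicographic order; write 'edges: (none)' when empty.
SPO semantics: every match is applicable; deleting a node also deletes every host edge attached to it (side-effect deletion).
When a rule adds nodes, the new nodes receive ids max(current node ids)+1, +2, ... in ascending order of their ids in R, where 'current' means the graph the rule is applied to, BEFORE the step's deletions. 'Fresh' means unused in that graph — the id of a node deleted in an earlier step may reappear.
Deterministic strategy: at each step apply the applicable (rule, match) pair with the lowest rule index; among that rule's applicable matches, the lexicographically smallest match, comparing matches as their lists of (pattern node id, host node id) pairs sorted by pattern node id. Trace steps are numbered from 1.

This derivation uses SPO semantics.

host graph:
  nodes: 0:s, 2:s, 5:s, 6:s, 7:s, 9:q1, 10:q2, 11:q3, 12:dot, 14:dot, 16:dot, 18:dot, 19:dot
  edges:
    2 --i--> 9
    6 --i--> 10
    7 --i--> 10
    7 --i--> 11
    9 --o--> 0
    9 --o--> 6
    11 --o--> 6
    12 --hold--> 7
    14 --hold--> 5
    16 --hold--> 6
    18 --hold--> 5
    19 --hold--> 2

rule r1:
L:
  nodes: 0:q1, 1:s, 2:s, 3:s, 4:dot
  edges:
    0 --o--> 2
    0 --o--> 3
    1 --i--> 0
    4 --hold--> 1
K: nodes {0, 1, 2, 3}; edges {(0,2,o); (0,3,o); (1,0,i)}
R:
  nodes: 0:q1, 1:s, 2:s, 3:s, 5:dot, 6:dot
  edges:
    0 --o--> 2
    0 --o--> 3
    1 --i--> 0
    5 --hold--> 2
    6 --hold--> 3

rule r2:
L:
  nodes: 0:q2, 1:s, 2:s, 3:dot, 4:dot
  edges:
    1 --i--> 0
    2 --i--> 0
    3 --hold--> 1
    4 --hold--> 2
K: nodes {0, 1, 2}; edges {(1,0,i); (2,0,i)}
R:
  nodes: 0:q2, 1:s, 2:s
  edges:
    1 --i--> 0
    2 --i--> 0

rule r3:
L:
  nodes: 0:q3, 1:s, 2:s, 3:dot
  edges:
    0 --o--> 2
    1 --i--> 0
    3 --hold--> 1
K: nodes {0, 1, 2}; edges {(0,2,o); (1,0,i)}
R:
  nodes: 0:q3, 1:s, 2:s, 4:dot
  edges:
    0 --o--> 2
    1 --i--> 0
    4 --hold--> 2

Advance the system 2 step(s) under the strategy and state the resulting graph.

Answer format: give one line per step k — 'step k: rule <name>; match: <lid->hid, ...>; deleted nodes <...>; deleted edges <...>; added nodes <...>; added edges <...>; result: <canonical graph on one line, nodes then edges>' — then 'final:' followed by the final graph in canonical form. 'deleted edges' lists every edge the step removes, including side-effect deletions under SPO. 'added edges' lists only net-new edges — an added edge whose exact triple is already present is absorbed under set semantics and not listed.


step 1: rule r1; match: 0->9, 1->2, 2->0, 3->6, 4->19; deleted nodes 19; deleted edges (19,2,hold); added nodes 20, 21; added edges (20,0,hold); (21,6,hold); result: nodes: 0:s, 2:s, 5:s, 6:s, 7:s, 9:q1, 10:q2, 11:q3, 12:dot, 14:dot, 16:dot, 18:dot, 20:dot, 21:dot edges: (2,9,i); (6,10,i); (7,10,i); (7,11,i); (9,0,o); (9,6,o); (11,6,o); (12,7,hold); (14,5,hold); (16,6,hold); (18,5,hold); (20,0,hold); (21,6,hold)
step 2: rule r2; match: 0->10, 1->6, 2->7, 3->16, 4->12; deleted nodes 12, 16; deleted edges (12,7,hold); (16,6,hold); added nodes (none); added edges (none); result: nodes: 0:s, 2:s, 5:s, 6:s, 7:s, 9:q1, 10:q2, 11:q3, 14:dot, 18:dot, 20:dot, 21:dot edges: (2,9,i); (6,10,i); (7,10,i); (7,11,i); (9,0,o); (9,6,o); (11,6,o); (14,5,hold); (18,5,hold); (20,0,hold); (21,6,hold)
final:
nodes: 0:s, 2:s, 5:s, 6:s, 7:s, 9:q1, 10:q2, 11:q3, 14:dot, 18:dot, 20:dot, 21:dot
edges: (2,9,i); (6,10,i); (7,10,i); (7,11,i); (9,0,o); (9,6,o); (11,6,o); (14,5,hold); (18,5,hold); (20,0,hold); (21,6,hold)


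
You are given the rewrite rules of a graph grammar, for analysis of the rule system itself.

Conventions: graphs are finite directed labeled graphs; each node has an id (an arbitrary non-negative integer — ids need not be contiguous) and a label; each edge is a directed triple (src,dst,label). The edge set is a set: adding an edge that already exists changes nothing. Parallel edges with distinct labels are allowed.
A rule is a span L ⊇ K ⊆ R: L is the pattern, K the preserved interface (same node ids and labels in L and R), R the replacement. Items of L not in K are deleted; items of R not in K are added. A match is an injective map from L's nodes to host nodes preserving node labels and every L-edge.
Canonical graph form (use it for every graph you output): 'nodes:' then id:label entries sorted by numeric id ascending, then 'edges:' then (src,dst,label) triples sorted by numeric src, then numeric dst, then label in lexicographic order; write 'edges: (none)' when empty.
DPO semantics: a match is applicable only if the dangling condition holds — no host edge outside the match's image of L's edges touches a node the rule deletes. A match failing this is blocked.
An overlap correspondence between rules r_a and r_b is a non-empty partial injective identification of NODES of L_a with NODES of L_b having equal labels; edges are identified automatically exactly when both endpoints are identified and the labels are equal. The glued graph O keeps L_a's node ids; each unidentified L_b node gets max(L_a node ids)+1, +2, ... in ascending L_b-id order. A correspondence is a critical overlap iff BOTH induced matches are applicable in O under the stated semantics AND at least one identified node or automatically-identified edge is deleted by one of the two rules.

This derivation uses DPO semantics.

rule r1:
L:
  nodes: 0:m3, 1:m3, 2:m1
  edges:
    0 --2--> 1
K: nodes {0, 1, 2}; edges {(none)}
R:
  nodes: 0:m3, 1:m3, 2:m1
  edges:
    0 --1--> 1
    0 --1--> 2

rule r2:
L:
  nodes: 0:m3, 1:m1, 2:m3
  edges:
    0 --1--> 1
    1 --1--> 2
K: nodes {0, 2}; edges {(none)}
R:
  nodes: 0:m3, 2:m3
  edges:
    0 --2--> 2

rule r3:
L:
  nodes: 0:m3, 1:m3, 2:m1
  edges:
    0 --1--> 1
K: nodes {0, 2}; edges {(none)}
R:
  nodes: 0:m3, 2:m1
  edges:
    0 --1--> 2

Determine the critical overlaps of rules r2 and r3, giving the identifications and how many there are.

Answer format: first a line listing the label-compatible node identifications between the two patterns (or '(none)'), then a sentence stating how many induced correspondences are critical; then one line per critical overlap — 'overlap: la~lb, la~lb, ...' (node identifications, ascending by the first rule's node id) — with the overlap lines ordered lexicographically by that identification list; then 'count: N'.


label-compatible node identifications between L(r2) and L(r3): 0~0, 0~1, 1~2, 2~0, 2~1
3 of the induced correspondences are critical overlaps of r2 and r3.
overlap: 0~0, 1~2
overlap: 1~2
overlap: 1~2, 2~0
count: 3


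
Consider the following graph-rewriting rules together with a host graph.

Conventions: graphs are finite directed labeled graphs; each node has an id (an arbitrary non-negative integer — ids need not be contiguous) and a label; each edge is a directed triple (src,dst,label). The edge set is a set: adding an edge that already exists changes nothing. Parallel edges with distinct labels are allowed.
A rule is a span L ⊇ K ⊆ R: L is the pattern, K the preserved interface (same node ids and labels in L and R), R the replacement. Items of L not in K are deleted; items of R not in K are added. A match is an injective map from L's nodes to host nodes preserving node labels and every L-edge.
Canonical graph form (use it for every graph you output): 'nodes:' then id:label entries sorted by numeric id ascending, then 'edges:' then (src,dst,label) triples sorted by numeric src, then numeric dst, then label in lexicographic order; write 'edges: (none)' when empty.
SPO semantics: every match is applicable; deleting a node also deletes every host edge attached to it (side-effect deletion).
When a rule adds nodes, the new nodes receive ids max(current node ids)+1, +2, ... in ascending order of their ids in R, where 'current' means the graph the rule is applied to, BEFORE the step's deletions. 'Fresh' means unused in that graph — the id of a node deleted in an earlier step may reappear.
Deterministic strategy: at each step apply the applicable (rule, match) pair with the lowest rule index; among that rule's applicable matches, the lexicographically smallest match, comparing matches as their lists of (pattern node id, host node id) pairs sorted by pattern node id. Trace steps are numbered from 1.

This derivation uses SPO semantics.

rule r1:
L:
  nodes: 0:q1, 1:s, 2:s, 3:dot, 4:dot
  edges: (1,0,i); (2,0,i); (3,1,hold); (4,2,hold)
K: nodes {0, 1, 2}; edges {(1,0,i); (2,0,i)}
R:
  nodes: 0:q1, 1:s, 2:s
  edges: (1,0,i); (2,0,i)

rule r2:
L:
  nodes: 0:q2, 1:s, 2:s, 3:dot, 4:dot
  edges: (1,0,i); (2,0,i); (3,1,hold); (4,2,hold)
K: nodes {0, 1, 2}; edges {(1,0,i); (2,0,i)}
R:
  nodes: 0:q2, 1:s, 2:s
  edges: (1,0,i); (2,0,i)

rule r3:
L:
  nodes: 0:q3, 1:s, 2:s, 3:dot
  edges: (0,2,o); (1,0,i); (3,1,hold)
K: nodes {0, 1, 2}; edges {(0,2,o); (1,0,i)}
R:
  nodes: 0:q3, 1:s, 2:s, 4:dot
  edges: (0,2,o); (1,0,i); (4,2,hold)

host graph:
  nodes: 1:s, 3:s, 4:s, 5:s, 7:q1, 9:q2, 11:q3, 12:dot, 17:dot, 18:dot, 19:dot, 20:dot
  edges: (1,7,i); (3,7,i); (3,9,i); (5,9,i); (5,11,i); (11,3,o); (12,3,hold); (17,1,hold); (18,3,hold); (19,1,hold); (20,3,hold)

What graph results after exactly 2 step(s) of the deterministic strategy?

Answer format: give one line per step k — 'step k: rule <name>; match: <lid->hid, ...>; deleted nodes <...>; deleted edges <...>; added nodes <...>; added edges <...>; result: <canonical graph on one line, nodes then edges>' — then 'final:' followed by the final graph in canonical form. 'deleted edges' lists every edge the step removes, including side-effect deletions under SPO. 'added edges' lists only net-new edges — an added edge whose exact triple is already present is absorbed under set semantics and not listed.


step 1: rule r1; match: 0->7, 1->1, 2->3, 3->17, 4->12; deleted nodes 12, 17; deleted edges (12,3,hold); (17,1,hold); added nodes (none); added edges (none); result: nodes: 1:s, 3:s, 4:s, 5:s, 7:q1, 9:q2, 11:q3, 18:dot, 19:dot, 20:dot edges: (1,7,i); (3,7,i); (3,9,i); (5,9,i); (5,11,i); (11,3,o); (18,3,hold); (19,1,hold); (20,3,hold)
step 2: rule r1; match: 0->7, 1->1, 2->3, 3->19, 4->18; deleted nodes 18, 19; deleted edges (18,3,hold); (19,1,hold); added nodes (none); added edges (none); result: nodes: 1:s, 3:s, 4:s, 5:s, 7:q1, 9:q2, 11:q3, 20:dot edges: (1,7,i); (3,7,i); (3,9,i); (5,9,i); (5,11,i); (11,3,o); (20,3,hold)
final:
nodes: 1:s, 3:s, 4:s, 5:s, 7:q1, 9:q2, 11:q3, 20:dot
edges: (1,7,i); (3,7,i); (3,9,i); (5,9,i); (5,11,i); (11,3,o); (20,3,hold)


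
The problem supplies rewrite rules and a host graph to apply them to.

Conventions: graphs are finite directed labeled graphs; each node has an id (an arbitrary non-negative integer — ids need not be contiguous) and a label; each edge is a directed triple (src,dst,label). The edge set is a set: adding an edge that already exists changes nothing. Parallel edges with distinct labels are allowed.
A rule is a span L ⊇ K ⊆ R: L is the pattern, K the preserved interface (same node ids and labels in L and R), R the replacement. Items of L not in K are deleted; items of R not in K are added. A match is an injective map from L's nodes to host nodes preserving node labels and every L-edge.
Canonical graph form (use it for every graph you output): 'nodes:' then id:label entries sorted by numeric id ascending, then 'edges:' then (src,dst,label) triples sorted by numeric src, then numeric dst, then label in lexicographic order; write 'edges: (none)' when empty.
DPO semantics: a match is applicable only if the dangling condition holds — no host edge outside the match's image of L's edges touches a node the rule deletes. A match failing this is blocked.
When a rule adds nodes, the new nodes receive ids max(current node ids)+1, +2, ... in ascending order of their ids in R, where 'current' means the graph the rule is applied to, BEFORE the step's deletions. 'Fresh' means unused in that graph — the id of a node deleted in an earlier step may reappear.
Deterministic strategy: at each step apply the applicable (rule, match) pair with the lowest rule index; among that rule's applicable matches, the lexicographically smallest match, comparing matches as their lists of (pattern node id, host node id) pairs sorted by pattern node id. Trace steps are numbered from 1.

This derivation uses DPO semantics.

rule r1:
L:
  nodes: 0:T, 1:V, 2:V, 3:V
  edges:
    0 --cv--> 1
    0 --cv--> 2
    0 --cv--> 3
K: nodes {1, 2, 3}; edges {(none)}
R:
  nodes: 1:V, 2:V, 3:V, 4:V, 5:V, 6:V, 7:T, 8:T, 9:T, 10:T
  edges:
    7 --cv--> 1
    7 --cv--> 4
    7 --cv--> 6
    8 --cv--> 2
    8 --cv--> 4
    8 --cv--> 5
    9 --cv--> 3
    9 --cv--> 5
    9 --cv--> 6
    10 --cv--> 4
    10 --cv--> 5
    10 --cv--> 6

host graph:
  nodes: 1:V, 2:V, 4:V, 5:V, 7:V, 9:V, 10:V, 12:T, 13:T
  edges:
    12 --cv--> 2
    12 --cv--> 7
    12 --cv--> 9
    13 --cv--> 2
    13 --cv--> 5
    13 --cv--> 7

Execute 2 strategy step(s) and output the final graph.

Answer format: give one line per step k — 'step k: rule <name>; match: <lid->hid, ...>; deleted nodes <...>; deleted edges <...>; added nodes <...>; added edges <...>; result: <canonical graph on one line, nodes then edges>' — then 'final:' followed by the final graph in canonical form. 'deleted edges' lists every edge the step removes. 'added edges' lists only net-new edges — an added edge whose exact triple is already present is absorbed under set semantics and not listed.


step 1: rule r1; match: 0->12, 1->2, 2->7, 3->9; deleted nodes 12; deleted edges (12,2,cv); (12,7,cv); (12,9,cv); added nodes 14, 15, 16, 17, 18, 19, 20; added edges (17,2,cv); (17,14,cv); (17,16,cv); (18,7,cv); (18,14,cv); (18,15,cv); (19,9,cv); (19,15,cv); (19,16,cv); (20,14,cv); (20,15,cv); (20,16,cv); result: nodes: 1:V, 2:V, 4:V, 5:V, 7:V, 9:V, 10:V, 13:T, 14:V, 15:V, 16:V, 17:T, 18:T, 19:T, 20:T edges: (13,2,cv); (13,5,cv); (13,7,cv); (17,2,cv); (17,14,cv); (17,16,cv); (18,7,cv); (18,14,cv); (18,15,cv); (19,9,cv); (19,15,cv); (19,16,cv); (20,14,cv); (20,15,cv); (20,16,cv)
step 2: rule r1; match: 0->13, 1->2, 2->5, 3->7; deleted nodes 13; deleted edges (13,2,cv); (13,5,cv); (13,7,cv); added nodes 21, 22, 23, 24, 25, 26, 27; added edges (24,2,cv); (24,21,cv); (24,23,cv); (25,5,cv); (25,21,cv); (25,22,cv); (26,7,cv); (26,22,cv); (26,23,cv); (27,21,cv); (27,22,cv); (27,23,cv); result: nodes: 1:V, 2:V, 4:V, 5:V, 7:V, 9:V, 10:V, 14:V, 15:V, 16:V, 17:T, 18:T, 19:T, 20:T, 21:V, 22:V, 23:V, 24:T, 25:T, 26:T, 27:T edges: (17,2,cv); (17,14,cv); (17,16,cv); (18,7,cv); (18,14,cv); (18,15,cv); (19,9,cv); (19,15,cv); (19,16,cv); (20,14,cv); (20,15,cv); (20,16,cv); (24,2,cv); (24,21,cv); (24,23,cv); (25,5,cv); (25,21,cv); (25,22,cv); (26,7,cv); (26,22,cv); (26,23,cv); (27,21,cv); (27,22,cv); (27,23,cv)
final:
nodes: 1:V, 2:V, 4:V, 5:V, 7:V, 9:V, 10:V, 14:V, 15:V, 16:V, 17:T, 18:T, 19:T, 20:T, 21:V, 22:V, 23:V, 24:T, 25:T, 26:T, 27:T
edges: (17,2,cv); (17,14,cv); (17,16,cv); (18,7,cv); (18,14,cv); (18,15,cv); (19,9,cv); (19,15,cv); (19,16,cv); (20,14,cv); (20,15,cv); (20,16,cv); (24,2,cv); (24,21,cv); (24,23,cv); (25,5,cv); (25,21,cv); (25,22,cv); (26,7,cv); (26,22,cv); (26,23,cv); (27,21,cv); (27,22,cv); (27,23,cv)
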